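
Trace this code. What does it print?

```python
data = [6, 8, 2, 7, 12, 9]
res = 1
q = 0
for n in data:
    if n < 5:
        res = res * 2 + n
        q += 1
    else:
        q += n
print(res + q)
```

47

n=6: not <5; q=6
n=8: not <5; q=14
n=2: <5, res = 1*2+2 = 4; q=15
n=7: not <5; q=22
n=12: not <5; q=34
n=9: not <5; q=43
res+q = 4+43 = 47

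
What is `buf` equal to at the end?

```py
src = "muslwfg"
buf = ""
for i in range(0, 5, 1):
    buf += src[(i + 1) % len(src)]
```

i=0: add src[1]='u' → 'u'
i=1: add src[2]='s' → 'us'
i=2: add src[3]='l' → 'usl'
i=3: add src[4]='w' → 'uslw'
i=4: add src[5]='f' → 'uslwf'

'uslwf'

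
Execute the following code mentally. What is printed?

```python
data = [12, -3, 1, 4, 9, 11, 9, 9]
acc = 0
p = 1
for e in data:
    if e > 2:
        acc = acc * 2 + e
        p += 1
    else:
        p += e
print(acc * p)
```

2955

e=12: >2, acc = 0*2+12 = 12; p=2
e=-3: not >2; p=-1
e=1: not >2; p=0
e=4: >2, acc = 12*2+4 = 28; p=1
e=9: >2, acc = 28*2+9 = 65; p=2
e=11: >2, acc = 65*2+11 = 141; p=3
e=9: >2, acc = 141*2+9 = 291; p=4
e=9: >2, acc = 291*2+9 = 591; p=5
acc*p = 591*5 = 2955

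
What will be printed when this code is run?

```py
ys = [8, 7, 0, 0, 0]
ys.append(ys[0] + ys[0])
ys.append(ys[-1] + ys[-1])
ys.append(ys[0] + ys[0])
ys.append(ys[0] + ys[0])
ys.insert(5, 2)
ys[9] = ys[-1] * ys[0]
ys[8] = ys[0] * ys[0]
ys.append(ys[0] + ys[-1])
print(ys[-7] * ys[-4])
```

append ys[0]+ys[0] = 8+8 = 16 → [8, 7, 0, 0, 0, 16]
append ys[-1]+ys[-1] = 16+16 = 32 → [8, 7, 0, 0, 0, 16, 32]
append ys[0]+ys[0] = 8+8 = 16 → [8, 7, 0, 0, 0, 16, 32, 16]
append ys[0]+ys[0] = 8+8 = 16 → [8, 7, 0, 0, 0, 16, 32, 16, 16]
insert 2 at 5 → [8, 7, 0, 0, 0, 2, 16, 32, 16, 16]
ys[9] = ys[-1]*ys[0] = 16*8 = 128 → [8, 7, 0, 0, 0, 2, 16, 32, 16, 128]
ys[8] = ys[0]*ys[0] = 8*8 = 64 → [8, 7, 0, 0, 0, 2, 16, 32, 64, 128]
append ys[0]+ys[-1] = 8+128 = 136 → [8, 7, 0, 0, 0, 2, 16, 32, 64, 128, 136]
ys[-7]*ys[-4] = 0*32 = 0

0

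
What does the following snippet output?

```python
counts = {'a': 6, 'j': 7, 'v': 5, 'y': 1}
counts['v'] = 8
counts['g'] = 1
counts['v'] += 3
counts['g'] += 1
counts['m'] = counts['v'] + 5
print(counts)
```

counts['v'] = 8 → {'a': 6, 'j': 7, 'v': 8, 'y': 1}
counts['g'] = 1 → {'a': 6, 'j': 7, 'v': 8, 'y': 1, 'g': 1}
counts['v'] = 8+3 = 11 → {'a': 6, 'j': 7, 'v': 11, 'y': 1, 'g': 1}
counts['g'] = 1+1 = 2 → {'a': 6, 'j': 7, 'v': 11, 'y': 1, 'g': 2}
counts['m'] = counts['v']+5 = 16 → {'a': 6, 'j': 7, 'v': 11, 'y': 1, 'g': 2, 'm': 16}

{'a': 6, 'j': 7, 'v': 11, 'y': 1, 'g': 2, 'm': 16}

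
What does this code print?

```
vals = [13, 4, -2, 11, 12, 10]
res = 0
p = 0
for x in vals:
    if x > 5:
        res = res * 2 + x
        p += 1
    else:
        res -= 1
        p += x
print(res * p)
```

x=13: >5, res = 0*2+13 = 13; p=1
x=4: not >5, res = 13-1 = 12; p=5
x=-2: not >5, res = 12-1 = 11; p=3
x=11: >5, res = 11*2+11 = 33; p=4
x=12: >5, res = 33*2+12 = 78; p=5
x=10: >5, res = 78*2+10 = 166; p=6
res*p = 166*6 = 996

996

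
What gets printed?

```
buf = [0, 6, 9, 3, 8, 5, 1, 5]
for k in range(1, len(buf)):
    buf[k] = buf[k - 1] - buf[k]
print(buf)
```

[0, -6, -15, -18, -26, -31, -32, -37]

k=1: buf[1] = 0-6 = -6 → [0, -6, 9, 3, 8, 5, 1, 5]
k=2: buf[2] = (-6)-9 = -15 → [0, -6, -15, 3, 8, 5, 1, 5]
k=3: buf[3] = (-15)-3 = -18 → [0, -6, -15, -18, 8, 5, 1, 5]
k=4: buf[4] = (-18)-8 = -26 → [0, -6, -15, -18, -26, 5, 1, 5]
k=5: buf[5] = (-26)-5 = -31 → [0, -6, -15, -18, -26, -31, 1, 5]
k=6: buf[6] = (-31)-1 = -32 → [0, -6, -15, -18, -26, -31, -32, 5]
k=7: buf[7] = (-32)-5 = -37 → [0, -6, -15, -18, -26, -31, -32, -37]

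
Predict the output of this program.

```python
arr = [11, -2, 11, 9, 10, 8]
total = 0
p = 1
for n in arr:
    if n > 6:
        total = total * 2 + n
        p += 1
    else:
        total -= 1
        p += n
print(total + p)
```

n=11: >6, total = 0*2+11 = 11; p=2
n=-2: not >6, total = 11-1 = 10; p=0
n=11: >6, total = 10*2+11 = 31; p=1
n=9: >6, total = 31*2+9 = 71; p=2
n=10: >6, total = 71*2+10 = 152; p=3
n=8: >6, total = 152*2+8 = 312; p=4
total+p = 312+4 = 316

316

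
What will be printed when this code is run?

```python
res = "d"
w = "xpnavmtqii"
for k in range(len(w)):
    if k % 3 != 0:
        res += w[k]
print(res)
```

dpnvmqi

k=0: skip
k=1: add 'p' → 'dp'
k=2: add 'n' → 'dpn'
k=3: skip
k=4: add 'v' → 'dpnv'
k=5: add 'm' → 'dpnvm'
k=6: skip
k=7: add 'q' → 'dpnvmq'
k=8: add 'i' → 'dpnvmqi'
k=9: skip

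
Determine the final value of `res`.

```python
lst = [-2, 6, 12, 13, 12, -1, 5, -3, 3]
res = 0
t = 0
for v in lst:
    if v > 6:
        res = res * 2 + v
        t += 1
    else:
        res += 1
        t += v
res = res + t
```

v=-2: not >6, res = 0+1 = 1; t=-2
v=6: not >6, res = 1+1 = 2; t=4
v=12: >6, res = 2*2+12 = 16; t=5
v=13: >6, res = 16*2+13 = 45; t=6
v=12: >6, res = 45*2+12 = 102; t=7
v=-1: not >6, res = 102+1 = 103; t=6
v=5: not >6, res = 103+1 = 104; t=11
v=-3: not >6, res = 104+1 = 105; t=8
v=3: not >6, res = 105+1 = 106; t=11
res+t = 106+11 = 117

117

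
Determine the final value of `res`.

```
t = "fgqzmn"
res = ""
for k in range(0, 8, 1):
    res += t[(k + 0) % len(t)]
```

'fgqzmnfg'

k=0: add t[0]='f' → 'f'
k=1: add t[1]='g' → 'fg'
k=2: add t[2]='q' → 'fgq'
k=3: add t[3]='z' → 'fgqz'
k=4: add t[4]='m' → 'fgqzm'
k=5: add t[5]='n' → 'fgqzmn'
k=6: add t[0]='f' → 'fgqzmnf'
k=7: add t[1]='g' → 'fgqzmnfg'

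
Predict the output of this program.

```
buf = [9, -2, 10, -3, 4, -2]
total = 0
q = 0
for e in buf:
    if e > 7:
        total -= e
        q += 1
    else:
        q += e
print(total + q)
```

e=9: >7, total = 0-9 = -9; q=1
e=-2: not >7; q=-1
e=10: >7, total = (-9)-10 = -19; q=0
e=-3: not >7; q=-3
e=4: not >7; q=1
e=-2: not >7; q=-1
total+q = (-19)+(-1) = -20

-20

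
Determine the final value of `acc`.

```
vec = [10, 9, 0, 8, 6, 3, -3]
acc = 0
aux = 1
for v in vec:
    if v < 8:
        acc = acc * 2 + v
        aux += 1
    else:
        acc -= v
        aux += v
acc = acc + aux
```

v=10: not <8, acc = 0-10 = -10; aux=11
v=9: not <8, acc = (-10)-9 = -19; aux=20
v=0: <8, acc = (-19)*2+0 = -38; aux=21
v=8: not <8, acc = (-38)-8 = -46; aux=29
v=6: <8, acc = (-46)*2+6 = -86; aux=30
v=3: <8, acc = (-86)*2+3 = -169; aux=31
v=-3: <8, acc = (-169)*2+(-3) = -341; aux=32
acc+aux = (-341)+32 = -309

-309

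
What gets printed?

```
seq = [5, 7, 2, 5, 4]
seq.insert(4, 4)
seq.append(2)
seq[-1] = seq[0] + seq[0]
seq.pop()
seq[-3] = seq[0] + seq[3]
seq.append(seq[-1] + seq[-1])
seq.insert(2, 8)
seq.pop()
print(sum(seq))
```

40

insert 4 at 4 → [5, 7, 2, 5, 4, 4]
append 2 → [5, 7, 2, 5, 4, 4, 2]
seq[-1] = seq[0]+seq[0] = 5+5 = 10 → [5, 7, 2, 5, 4, 4, 10]
pop() removes 10 → [5, 7, 2, 5, 4, 4]
seq[-3] = seq[0]+seq[3] = 5+5 = 10 → [5, 7, 2, 10, 4, 4]
append seq[-1]+seq[-1] = 4+4 = 8 → [5, 7, 2, 10, 4, 4, 8]
insert 8 at 2 → [5, 7, 8, 2, 10, 4, 4, 8]
pop() removes 8 → [5, 7, 8, 2, 10, 4, 4]
sum = 40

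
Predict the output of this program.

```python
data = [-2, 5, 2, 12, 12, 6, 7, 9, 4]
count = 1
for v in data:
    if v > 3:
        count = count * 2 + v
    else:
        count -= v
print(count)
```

v=-2: not >3, count = 1-(-2) = 3
v=5: >3, count = 3*2+5 = 11
v=2: not >3, count = 11-2 = 9
v=12: >3, count = 9*2+12 = 30
v=12: >3, count = 30*2+12 = 72
v=6: >3, count = 72*2+6 = 150
v=7: >3, count = 150*2+7 = 307
v=9: >3, count = 307*2+9 = 623
v=4: >3, count = 623*2+4 = 1250

1250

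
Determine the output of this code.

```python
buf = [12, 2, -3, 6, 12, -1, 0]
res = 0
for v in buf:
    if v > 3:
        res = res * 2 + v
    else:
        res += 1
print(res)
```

v=12: >3, res = 0*2+12 = 12
v=2: not >3, res = 12+1 = 13
v=-3: not >3, res = 13+1 = 14
v=6: >3, res = 14*2+6 = 34
v=12: >3, res = 34*2+12 = 80
v=-1: not >3, res = 80+1 = 81
v=0: not >3, res = 81+1 = 82

82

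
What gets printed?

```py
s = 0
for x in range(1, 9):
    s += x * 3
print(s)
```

108

x=1: s = 0+1*3 = 3
x=2: s = 3+2*3 = 9
x=3: s = 9+3*3 = 18
x=4: s = 18+4*3 = 30
x=5: s = 30+5*3 = 45
x=6: s = 45+6*3 = 63
x=7: s = 63+7*3 = 84
x=8: s = 84+8*3 = 108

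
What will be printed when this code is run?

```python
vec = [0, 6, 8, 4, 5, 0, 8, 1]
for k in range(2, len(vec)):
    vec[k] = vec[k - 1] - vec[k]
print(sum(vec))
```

k=2: vec[2] = 6-8 = -2 → [0, 6, -2, 4, 5, 0, 8, 1]
k=3: vec[3] = (-2)-4 = -6 → [0, 6, -2, -6, 5, 0, 8, 1]
k=4: vec[4] = (-6)-5 = -11 → [0, 6, -2, -6, -11, 0, 8, 1]
k=5: vec[5] = (-11)-0 = -11 → [0, 6, -2, -6, -11, -11, 8, 1]
k=6: vec[6] = (-11)-8 = -19 → [0, 6, -2, -6, -11, -11, -19, 1]
k=7: vec[7] = (-19)-1 = -20 → [0, 6, -2, -6, -11, -11, -19, -20]
sum = -63

-63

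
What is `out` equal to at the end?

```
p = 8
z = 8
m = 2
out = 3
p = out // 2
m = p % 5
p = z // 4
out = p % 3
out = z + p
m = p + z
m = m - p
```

10

p = 3//2 = 1
m = 1%5 = 1
p = 8//4 = 2
out = 2%3 = 2
out = 8+2 = 10
m = 2+8 = 10
m = 10-2 = 8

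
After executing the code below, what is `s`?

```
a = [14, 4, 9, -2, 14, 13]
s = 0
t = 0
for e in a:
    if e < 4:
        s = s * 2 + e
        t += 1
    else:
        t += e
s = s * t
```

e=14: not <4; t=14
e=4: not <4; t=18
e=9: not <4; t=27
e=-2: <4, s = 0*2+(-2) = -2; t=28
e=14: not <4; t=42
e=13: not <4; t=55
s*t = (-2)*55 = -110

-110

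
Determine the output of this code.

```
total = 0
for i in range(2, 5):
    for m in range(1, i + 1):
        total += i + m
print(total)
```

48

i=2,m=1: total = 0+3 = 3
i=2,m=2: total = 3+4 = 7
i=3,m=1: total = 7+4 = 11
i=3,m=2: total = 11+5 = 16
i=3,m=3: total = 16+6 = 22
i=4,m=1: total = 22+5 = 27
i=4,m=2: total = 27+6 = 33
i=4,m=3: total = 33+7 = 40
i=4,m=4: total = 40+8 = 48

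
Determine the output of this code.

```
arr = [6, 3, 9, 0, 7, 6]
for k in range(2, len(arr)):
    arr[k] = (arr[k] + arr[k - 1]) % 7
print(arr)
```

[6, 3, 5, 5, 5, 4]

k=2: arr[2] = (9+3)%7 = 5 → [6, 3, 5, 0, 7, 6]
k=3: arr[3] = (0+5)%7 = 5 → [6, 3, 5, 5, 7, 6]
k=4: arr[4] = (7+5)%7 = 5 → [6, 3, 5, 5, 5, 6]
k=5: arr[5] = (6+5)%7 = 4 → [6, 3, 5, 5, 5, 4]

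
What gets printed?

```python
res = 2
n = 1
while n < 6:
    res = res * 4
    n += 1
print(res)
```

n=1: res = 2*4 = 8
n=2: res = 8*4 = 32
n=3: res = 32*4 = 128
n=4: res = 128*4 = 512
n=5: res = 512*4 = 2048

2048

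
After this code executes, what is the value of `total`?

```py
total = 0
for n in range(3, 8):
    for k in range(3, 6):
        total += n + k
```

135

n=3,k=3: total = 0+6 = 6
n=3,k=4: total = 6+7 = 13
n=3,k=5: total = 13+8 = 21
n=4,k=3: total = 21+7 = 28
n=4,k=4: total = 28+8 = 36
n=4,k=5: total = 36+9 = 45
n=5,k=3: total = 45+8 = 53
n=5,k=4: total = 53+9 = 62
n=5,k=5: total = 62+10 = 72
n=6,k=3: total = 72+9 = 81
n=6,k=4: total = 81+10 = 91
n=6,k=5: total = 91+11 = 102
n=7,k=3: total = 102+10 = 112
n=7,k=4: total = 112+11 = 123
n=7,k=5: total = 123+12 = 135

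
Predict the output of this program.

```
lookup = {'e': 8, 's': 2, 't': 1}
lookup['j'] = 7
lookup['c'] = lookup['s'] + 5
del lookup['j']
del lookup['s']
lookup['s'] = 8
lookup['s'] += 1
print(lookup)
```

{'e': 8, 't': 1, 'c': 7, 's': 9}

lookup['j'] = 7 → {'e': 8, 's': 2, 't': 1, 'j': 7}
lookup['c'] = lookup['s']+5 = 7 → {'e': 8, 's': 2, 't': 1, 'j': 7, 'c': 7}
del 'j' → {'e': 8, 's': 2, 't': 1, 'c': 7}
del 's' → {'e': 8, 't': 1, 'c': 7}
lookup['s'] = 8 → {'e': 8, 't': 1, 'c': 7, 's': 8}
lookup['s'] = 8+1 = 9 → {'e': 8, 't': 1, 'c': 7, 's': 9}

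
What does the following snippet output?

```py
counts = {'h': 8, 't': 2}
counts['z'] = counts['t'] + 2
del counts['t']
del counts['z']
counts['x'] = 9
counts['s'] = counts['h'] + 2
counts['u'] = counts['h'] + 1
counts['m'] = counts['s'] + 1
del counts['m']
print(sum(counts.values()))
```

36

counts['z'] = counts['t']+2 = 4 → {'h': 8, 't': 2, 'z': 4}
del 't' → {'h': 8, 'z': 4}
del 'z' → {'h': 8}
counts['x'] = 9 → {'h': 8, 'x': 9}
counts['s'] = counts['h']+2 = 10 → {'h': 8, 'x': 9, 's': 10}
counts['u'] = counts['h']+1 = 9 → {'h': 8, 'x': 9, 's': 10, 'u': 9}
counts['m'] = counts['s']+1 = 11 → {'h': 8, 'x': 9, 's': 10, 'u': 9, 'm': 11}
del 'm' → {'h': 8, 'x': 9, 's': 10, 'u': 9}
sum of values = 36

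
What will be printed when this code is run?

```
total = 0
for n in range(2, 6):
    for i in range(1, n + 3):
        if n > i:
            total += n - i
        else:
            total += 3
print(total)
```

n=2,i=1: 2>1, total = 0+1 = 1
n=2,i=2: not 2>2, total = 1+3 = 4
n=2,i=3: not 2>3, total = 4+3 = 7
n=2,i=4: not 2>4, total = 7+3 = 10
n=3,i=1: 3>1, total = 10+2 = 12
n=3,i=2: 3>2, total = 12+1 = 13
n=3,i=3: not 3>3, total = 13+3 = 16
n=3,i=4: not 3>4, total = 16+3 = 19
n=3,i=5: not 3>5, total = 19+3 = 22
n=4,i=1: 4>1, total = 22+3 = 25
n=4,i=2: 4>2, total = 25+2 = 27
n=4,i=3: 4>3, total = 27+1 = 28
n=4,i=4: not 4>4, total = 28+3 = 31
n=4,i=5: not 4>5, total = 31+3 = 34
n=4,i=6: not 4>6, total = 34+3 = 37
n=5,i=1: 5>1, total = 37+4 = 41
n=5,i=2: 5>2, total = 41+3 = 44
n=5,i=3: 5>3, total = 44+2 = 46
n=5,i=4: 5>4, total = 46+1 = 47
n=5,i=5: not 5>5, total = 47+3 = 50
n=5,i=6: not 5>6, total = 50+3 = 53
n=5,i=7: not 5>7, total = 53+3 = 56

56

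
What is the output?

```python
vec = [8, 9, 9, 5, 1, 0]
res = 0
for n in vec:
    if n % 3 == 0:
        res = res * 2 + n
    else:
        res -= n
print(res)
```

n=8: not %3==0, res = 0-8 = -8
n=9: %3==0, res = (-8)*2+9 = -7
n=9: %3==0, res = (-7)*2+9 = -5
n=5: not %3==0, res = (-5)-5 = -10
n=1: not %3==0, res = (-10)-1 = -11
n=0: %3==0, res = (-11)*2+0 = -22

-22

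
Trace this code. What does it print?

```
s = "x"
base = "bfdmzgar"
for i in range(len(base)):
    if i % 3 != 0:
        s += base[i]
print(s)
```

i=0: skip
i=1: add 'f' → 'xf'
i=2: add 'd' → 'xfd'
i=3: skip
i=4: add 'z' → 'xfdz'
i=5: add 'g' → 'xfdzg'
i=6: skip
i=7: add 'r' → 'xfdzgr'

xfdzgr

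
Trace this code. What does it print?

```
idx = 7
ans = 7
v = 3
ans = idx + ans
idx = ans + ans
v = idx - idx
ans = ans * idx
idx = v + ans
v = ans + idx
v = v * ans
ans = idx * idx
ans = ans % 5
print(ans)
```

4

ans = 7+7 = 14
idx = 14+14 = 28
v = 28-28 = 0
ans = 14*28 = 392
idx = 0+392 = 392
v = 392+392 = 784
v = 784*392 = 307328
ans = 392*392 = 153664
ans = 153664%5 = 4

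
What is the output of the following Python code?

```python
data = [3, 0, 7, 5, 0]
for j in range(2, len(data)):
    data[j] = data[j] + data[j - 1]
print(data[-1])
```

j=2: data[2] = 7+0 = 7 → [3, 0, 7, 5, 0]
j=3: data[3] = 5+7 = 12 → [3, 0, 7, 12, 0]
j=4: data[4] = 0+12 = 12 → [3, 0, 7, 12, 12]

12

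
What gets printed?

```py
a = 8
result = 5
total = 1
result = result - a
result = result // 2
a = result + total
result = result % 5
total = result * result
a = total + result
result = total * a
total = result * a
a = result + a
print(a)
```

result = 5-8 = -3
result = (-3)//2 = -2
a = (-2)+1 = -1
result = (-2)%5 = 3
total = 3*3 = 9
a = 9+3 = 12
result = 9*12 = 108
total = 108*12 = 1296
a = 108+12 = 120

120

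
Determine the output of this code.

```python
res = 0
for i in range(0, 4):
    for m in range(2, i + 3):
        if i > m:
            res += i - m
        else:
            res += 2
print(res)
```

19

i=0,m=2: not 0>2, res = 0+2 = 2
i=1,m=2: not 1>2, res = 2+2 = 4
i=1,m=3: not 1>3, res = 4+2 = 6
i=2,m=2: not 2>2, res = 6+2 = 8
i=2,m=3: not 2>3, res = 8+2 = 10
i=2,m=4: not 2>4, res = 10+2 = 12
i=3,m=2: 3>2, res = 12+1 = 13
i=3,m=3: not 3>3, res = 13+2 = 15
i=3,m=4: not 3>4, res = 15+2 = 17
i=3,m=5: not 3>5, res = 17+2 = 19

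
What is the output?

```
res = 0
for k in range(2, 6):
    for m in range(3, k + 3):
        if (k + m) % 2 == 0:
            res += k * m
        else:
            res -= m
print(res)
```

122

k=2,m=3: odd sum, res = 0-3 = -3
k=2,m=4: even sum, res = (-3)+8 = 5
k=3,m=3: even sum, res = 5+9 = 14
k=3,m=4: odd sum, res = 14-4 = 10
k=3,m=5: even sum, res = 10+15 = 25
k=4,m=3: odd sum, res = 25-3 = 22
k=4,m=4: even sum, res = 22+16 = 38
k=4,m=5: odd sum, res = 38-5 = 33
k=4,m=6: even sum, res = 33+24 = 57
k=5,m=3: even sum, res = 57+15 = 72
k=5,m=4: odd sum, res = 72-4 = 68
k=5,m=5: even sum, res = 68+25 = 93
k=5,m=6: odd sum, res = 93-6 = 87
k=5,m=7: even sum, res = 87+35 = 122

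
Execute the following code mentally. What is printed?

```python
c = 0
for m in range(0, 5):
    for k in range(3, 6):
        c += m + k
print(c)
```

m=0,k=3: c = 0+3 = 3
m=0,k=4: c = 3+4 = 7
m=0,k=5: c = 7+5 = 12
m=1,k=3: c = 12+4 = 16
m=1,k=4: c = 16+5 = 21
m=1,k=5: c = 21+6 = 27
m=2,k=3: c = 27+5 = 32
m=2,k=4: c = 32+6 = 38
m=2,k=5: c = 38+7 = 45
m=3,k=3: c = 45+6 = 51
m=3,k=4: c = 51+7 = 58
m=3,k=5: c = 58+8 = 66
m=4,k=3: c = 66+7 = 73
m=4,k=4: c = 73+8 = 81
m=4,k=5: c = 81+9 = 90

90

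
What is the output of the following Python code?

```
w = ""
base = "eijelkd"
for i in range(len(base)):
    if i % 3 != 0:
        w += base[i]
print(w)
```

ijlk

i=0: skip
i=1: add 'i' → 'i'
i=2: add 'j' → 'ij'
i=3: skip
i=4: add 'l' → 'ijl'
i=5: add 'k' → 'ijlk'
i=6: skip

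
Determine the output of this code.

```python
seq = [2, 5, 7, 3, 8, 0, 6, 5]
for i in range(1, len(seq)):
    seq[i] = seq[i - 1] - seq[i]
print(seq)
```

i=1: seq[1] = 2-5 = -3 → [2, -3, 7, 3, 8, 0, 6, 5]
i=2: seq[2] = (-3)-7 = -10 → [2, -3, -10, 3, 8, 0, 6, 5]
i=3: seq[3] = (-10)-3 = -13 → [2, -3, -10, -13, 8, 0, 6, 5]
i=4: seq[4] = (-13)-8 = -21 → [2, -3, -10, -13, -21, 0, 6, 5]
i=5: seq[5] = (-21)-0 = -21 → [2, -3, -10, -13, -21, -21, 6, 5]
i=6: seq[6] = (-21)-6 = -27 → [2, -3, -10, -13, -21, -21, -27, 5]
i=7: seq[7] = (-27)-5 = -32 → [2, -3, -10, -13, -21, -21, -27, -32]

[2, -3, -10, -13, -21, -21, -27, -32]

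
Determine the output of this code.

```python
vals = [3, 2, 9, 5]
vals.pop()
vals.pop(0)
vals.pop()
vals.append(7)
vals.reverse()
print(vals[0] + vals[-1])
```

9

pop() removes 5 → [3, 2, 9]
pop(0) removes 3 → [2, 9]
pop() removes 9 → [2]
append 7 → [2, 7]
reverse → [7, 2]
vals[0]+vals[-1] = 7+2 = 9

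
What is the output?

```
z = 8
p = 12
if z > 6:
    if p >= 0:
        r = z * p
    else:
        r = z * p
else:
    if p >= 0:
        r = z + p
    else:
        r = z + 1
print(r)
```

z=8, p=12
z > 6 is True; p >= 0 is True
→ r = z * p = 96

96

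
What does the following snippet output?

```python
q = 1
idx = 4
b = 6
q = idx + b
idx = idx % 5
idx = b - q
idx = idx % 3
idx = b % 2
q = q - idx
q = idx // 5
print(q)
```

0

q = 4+6 = 10
idx = 4%5 = 4
idx = 6-10 = -4
idx = (-4)%3 = 2
idx = 6%2 = 0
q = 10-0 = 10
q = 0//5 = 0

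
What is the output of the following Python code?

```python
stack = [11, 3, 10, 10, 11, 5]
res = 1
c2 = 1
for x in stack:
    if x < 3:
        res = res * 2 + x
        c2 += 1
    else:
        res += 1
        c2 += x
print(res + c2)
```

x=11: not <3, res = 1+1 = 2; c2=12
x=3: not <3, res = 2+1 = 3; c2=15
x=10: not <3, res = 3+1 = 4; c2=25
x=10: not <3, res = 4+1 = 5; c2=35
x=11: not <3, res = 5+1 = 6; c2=46
x=5: not <3, res = 6+1 = 7; c2=51
res+c2 = 7+51 = 58

58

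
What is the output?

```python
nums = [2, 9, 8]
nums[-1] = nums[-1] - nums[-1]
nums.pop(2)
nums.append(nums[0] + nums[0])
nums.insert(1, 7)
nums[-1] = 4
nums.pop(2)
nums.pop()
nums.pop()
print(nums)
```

nums[-1] = nums[-1]-nums[-1] = 8-8 = 0 → [2, 9, 0]
pop(2) removes 0 → [2, 9]
append nums[0]+nums[0] = 2+2 = 4 → [2, 9, 4]
insert 7 at 1 → [2, 7, 9, 4]
nums[-1] = 4 → [2, 7, 9, 4]
pop(2) removes 9 → [2, 7, 4]
pop() removes 4 → [2, 7]
pop() removes 7 → [2]

[2]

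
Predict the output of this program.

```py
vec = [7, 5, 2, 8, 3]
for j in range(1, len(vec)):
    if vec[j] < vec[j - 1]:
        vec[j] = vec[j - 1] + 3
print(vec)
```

[7, 10, 13, 16, 19]

j=1: 5<7, vec[1] = 7+3 = 10 → [7, 10, 2, 8, 3]
j=2: 2<10, vec[2] = 10+3 = 13 → [7, 10, 13, 8, 3]
j=3: 8<13, vec[3] = 13+3 = 16 → [7, 10, 13, 16, 3]
j=4: 3<16, vec[4] = 16+3 = 19 → [7, 10, 13, 16, 19]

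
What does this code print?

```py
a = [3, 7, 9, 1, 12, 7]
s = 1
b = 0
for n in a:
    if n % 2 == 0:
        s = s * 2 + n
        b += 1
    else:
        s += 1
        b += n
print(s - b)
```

n=3: not even, s = 1+1 = 2; b=3
n=7: not even, s = 2+1 = 3; b=10
n=9: not even, s = 3+1 = 4; b=19
n=1: not even, s = 4+1 = 5; b=20
n=12: even, s = 5*2+12 = 22; b=21
n=7: not even, s = 22+1 = 23; b=28
s-b = 23-28 = -5

-5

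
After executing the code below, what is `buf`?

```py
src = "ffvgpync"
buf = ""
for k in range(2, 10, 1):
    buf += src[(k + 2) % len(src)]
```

'pyncffvg'

k=2: add src[4]='p' → 'p'
k=3: add src[5]='y' → 'py'
k=4: add src[6]='n' → 'pyn'
k=5: add src[7]='c' → 'pync'
k=6: add src[0]='f' → 'pyncf'
k=7: add src[1]='f' → 'pyncff'
k=8: add src[2]='v' → 'pyncffv'
k=9: add src[3]='g' → 'pyncffvg'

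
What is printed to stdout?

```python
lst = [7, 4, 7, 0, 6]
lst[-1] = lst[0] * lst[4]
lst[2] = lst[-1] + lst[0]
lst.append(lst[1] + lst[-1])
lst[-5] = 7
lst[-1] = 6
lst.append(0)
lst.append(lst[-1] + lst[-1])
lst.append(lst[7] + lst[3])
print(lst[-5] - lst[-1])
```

lst[-1] = lst[0]*lst[4] = 7*6 = 42 → [7, 4, 7, 0, 42]
lst[2] = lst[-1]+lst[0] = 42+7 = 49 → [7, 4, 49, 0, 42]
append lst[1]+lst[-1] = 4+42 = 46 → [7, 4, 49, 0, 42, 46]
lst[-5] = 7 → [7, 7, 49, 0, 42, 46]
lst[-1] = 6 → [7, 7, 49, 0, 42, 6]
append 0 → [7, 7, 49, 0, 42, 6, 0]
append lst[-1]+lst[-1] = 0+0 = 0 → [7, 7, 49, 0, 42, 6, 0, 0]
append lst[7]+lst[3] = 0+0 = 0 → [7, 7, 49, 0, 42, 6, 0, 0, 0]
lst[-5]-lst[-1] = 42-0 = 42

42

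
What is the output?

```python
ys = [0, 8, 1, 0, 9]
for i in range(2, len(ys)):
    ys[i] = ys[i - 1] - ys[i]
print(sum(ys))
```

20

i=2: ys[2] = 8-1 = 7 → [0, 8, 7, 0, 9]
i=3: ys[3] = 7-0 = 7 → [0, 8, 7, 7, 9]
i=4: ys[4] = 7-9 = -2 → [0, 8, 7, 7, -2]
sum = 20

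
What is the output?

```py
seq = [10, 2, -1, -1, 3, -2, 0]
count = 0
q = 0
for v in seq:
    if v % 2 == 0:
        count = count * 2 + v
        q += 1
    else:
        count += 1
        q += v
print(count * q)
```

480

v=10: even, count = 0*2+10 = 10; q=1
v=2: even, count = 10*2+2 = 22; q=2
v=-1: not even, count = 22+1 = 23; q=1
v=-1: not even, count = 23+1 = 24; q=0
v=3: not even, count = 24+1 = 25; q=3
v=-2: even, count = 25*2+(-2) = 48; q=4
v=0: even, count = 48*2+0 = 96; q=5
count*q = 96*5 = 480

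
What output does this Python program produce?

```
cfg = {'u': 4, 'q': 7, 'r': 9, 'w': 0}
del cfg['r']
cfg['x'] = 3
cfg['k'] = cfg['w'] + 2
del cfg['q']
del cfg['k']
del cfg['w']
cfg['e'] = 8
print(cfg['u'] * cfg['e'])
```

32

del 'r' → {'u': 4, 'q': 7, 'w': 0}
cfg['x'] = 3 → {'u': 4, 'q': 7, 'w': 0, 'x': 3}
cfg['k'] = cfg['w']+2 = 2 → {'u': 4, 'q': 7, 'w': 0, 'x': 3, 'k': 2}
del 'q' → {'u': 4, 'w': 0, 'x': 3, 'k': 2}
del 'k' → {'u': 4, 'w': 0, 'x': 3}
del 'w' → {'u': 4, 'x': 3}
cfg['e'] = 8 → {'u': 4, 'x': 3, 'e': 8}
cfg['u']*cfg['e'] = 4*8 = 32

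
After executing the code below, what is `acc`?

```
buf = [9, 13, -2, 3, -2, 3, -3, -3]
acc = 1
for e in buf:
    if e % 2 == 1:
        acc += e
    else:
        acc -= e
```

27

e=9: odd, acc = 1+9 = 10
e=13: odd, acc = 10+13 = 23
e=-2: not odd, acc = 23-(-2) = 25
e=3: odd, acc = 25+3 = 28
e=-2: not odd, acc = 28-(-2) = 30
e=3: odd, acc = 30+3 = 33
e=-3: odd, acc = 33+(-3) = 30
e=-3: odd, acc = 30+(-3) = 27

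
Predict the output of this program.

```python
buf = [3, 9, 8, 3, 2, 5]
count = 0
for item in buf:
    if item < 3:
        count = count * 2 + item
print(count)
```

2

item=3: not <3
item=9: not <3
item=8: not <3
item=3: not <3
item=2: <3, count = 0*2+2 = 2
item=5: not <3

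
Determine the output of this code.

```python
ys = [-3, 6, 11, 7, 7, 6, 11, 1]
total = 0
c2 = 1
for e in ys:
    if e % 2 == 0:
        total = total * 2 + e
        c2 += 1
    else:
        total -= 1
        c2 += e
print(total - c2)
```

-31

e=-3: not even, total = 0-1 = -1; c2=-2
e=6: even, total = (-1)*2+6 = 4; c2=-1
e=11: not even, total = 4-1 = 3; c2=10
e=7: not even, total = 3-1 = 2; c2=17
e=7: not even, total = 2-1 = 1; c2=24
e=6: even, total = 1*2+6 = 8; c2=25
e=11: not even, total = 8-1 = 7; c2=36
e=1: not even, total = 7-1 = 6; c2=37
total-c2 = 6-37 = -31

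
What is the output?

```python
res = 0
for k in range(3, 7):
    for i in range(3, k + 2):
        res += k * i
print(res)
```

309

k=3,i=3: res = 0+9 = 9
k=3,i=4: res = 9+12 = 21
k=4,i=3: res = 21+12 = 33
k=4,i=4: res = 33+16 = 49
k=4,i=5: res = 49+20 = 69
k=5,i=3: res = 69+15 = 84
k=5,i=4: res = 84+20 = 104
k=5,i=5: res = 104+25 = 129
k=5,i=6: res = 129+30 = 159
k=6,i=3: res = 159+18 = 177
k=6,i=4: res = 177+24 = 201
k=6,i=5: res = 201+30 = 231
k=6,i=6: res = 231+36 = 267
k=6,i=7: res = 267+42 = 309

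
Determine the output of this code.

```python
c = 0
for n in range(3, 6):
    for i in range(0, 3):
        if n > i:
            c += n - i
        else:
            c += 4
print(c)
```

27

n=3,i=0: 3>0, c = 0+3 = 3
n=3,i=1: 3>1, c = 3+2 = 5
n=3,i=2: 3>2, c = 5+1 = 6
n=4,i=0: 4>0, c = 6+4 = 10
n=4,i=1: 4>1, c = 10+3 = 13
n=4,i=2: 4>2, c = 13+2 = 15
n=5,i=0: 5>0, c = 15+5 = 20
n=5,i=1: 5>1, c = 20+4 = 24
n=5,i=2: 5>2, c = 24+3 = 27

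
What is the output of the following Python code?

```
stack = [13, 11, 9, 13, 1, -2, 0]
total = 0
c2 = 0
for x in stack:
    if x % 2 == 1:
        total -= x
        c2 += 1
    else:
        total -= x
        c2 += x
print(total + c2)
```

x=13: odd, total = 0-13 = -13; c2=1
x=11: odd, total = (-13)-11 = -24; c2=2
x=9: odd, total = (-24)-9 = -33; c2=3
x=13: odd, total = (-33)-13 = -46; c2=4
x=1: odd, total = (-46)-1 = -47; c2=5
x=-2: not odd, total = (-47)-(-2) = -45; c2=3
x=0: not odd, total = (-45)-0 = -45; c2=3
total+c2 = (-45)+3 = -42

-42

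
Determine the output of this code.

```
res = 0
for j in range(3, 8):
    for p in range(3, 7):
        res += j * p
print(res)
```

j=3,p=3: res = 0+9 = 9
j=3,p=4: res = 9+12 = 21
j=3,p=5: res = 21+15 = 36
j=3,p=6: res = 36+18 = 54
j=4,p=3: res = 54+12 = 66
j=4,p=4: res = 66+16 = 82
j=4,p=5: res = 82+20 = 102
j=4,p=6: res = 102+24 = 126
j=5,p=3: res = 126+15 = 141
j=5,p=4: res = 141+20 = 161
j=5,p=5: res = 161+25 = 186
j=5,p=6: res = 186+30 = 216
j=6,p=3: res = 216+18 = 234
j=6,p=4: res = 234+24 = 258
j=6,p=5: res = 258+30 = 288
j=6,p=6: res = 288+36 = 324
j=7,p=3: res = 324+21 = 345
j=7,p=4: res = 345+28 = 373
j=7,p=5: res = 373+35 = 408
j=7,p=6: res = 408+42 = 450

450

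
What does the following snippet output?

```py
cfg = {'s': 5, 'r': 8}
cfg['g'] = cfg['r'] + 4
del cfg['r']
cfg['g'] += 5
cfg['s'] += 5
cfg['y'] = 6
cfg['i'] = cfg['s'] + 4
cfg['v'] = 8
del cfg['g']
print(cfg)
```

{'s': 10, 'y': 6, 'i': 14, 'v': 8}

cfg['g'] = cfg['r']+4 = 12 → {'s': 5, 'r': 8, 'g': 12}
del 'r' → {'s': 5, 'g': 12}
cfg['g'] = 12+5 = 17 → {'s': 5, 'g': 17}
cfg['s'] = 5+5 = 10 → {'s': 10, 'g': 17}
cfg['y'] = 6 → {'s': 10, 'g': 17, 'y': 6}
cfg['i'] = cfg['s']+4 = 14 → {'s': 10, 'g': 17, 'y': 6, 'i': 14}
cfg['v'] = 8 → {'s': 10, 'g': 17, 'y': 6, 'i': 14, 'v': 8}
del 'g' → {'s': 10, 'y': 6, 'i': 14, 'v': 8}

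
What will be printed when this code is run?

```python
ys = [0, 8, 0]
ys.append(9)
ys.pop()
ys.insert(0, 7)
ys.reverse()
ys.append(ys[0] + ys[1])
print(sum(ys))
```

append 9 → [0, 8, 0, 9]
pop() removes 9 → [0, 8, 0]
insert 7 at 0 → [7, 0, 8, 0]
reverse → [0, 8, 0, 7]
append ys[0]+ys[1] = 0+8 = 8 → [0, 8, 0, 7, 8]
sum = 23

23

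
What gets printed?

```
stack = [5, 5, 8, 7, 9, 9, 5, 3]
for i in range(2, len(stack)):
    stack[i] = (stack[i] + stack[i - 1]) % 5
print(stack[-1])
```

1

i=2: stack[2] = (8+5)%5 = 3 → [5, 5, 3, 7, 9, 9, 5, 3]
i=3: stack[3] = (7+3)%5 = 0 → [5, 5, 3, 0, 9, 9, 5, 3]
i=4: stack[4] = (9+0)%5 = 4 → [5, 5, 3, 0, 4, 9, 5, 3]
i=5: stack[5] = (9+4)%5 = 3 → [5, 5, 3, 0, 4, 3, 5, 3]
i=6: stack[6] = (5+3)%5 = 3 → [5, 5, 3, 0, 4, 3, 3, 3]
i=7: stack[7] = (3+3)%5 = 1 → [5, 5, 3, 0, 4, 3, 3, 1]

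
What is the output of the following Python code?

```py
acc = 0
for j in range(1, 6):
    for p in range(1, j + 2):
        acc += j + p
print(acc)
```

j=1,p=1: acc = 0+2 = 2
j=1,p=2: acc = 2+3 = 5
j=2,p=1: acc = 5+3 = 8
j=2,p=2: acc = 8+4 = 12
j=2,p=3: acc = 12+5 = 17
j=3,p=1: acc = 17+4 = 21
j=3,p=2: acc = 21+5 = 26
j=3,p=3: acc = 26+6 = 32
j=3,p=4: acc = 32+7 = 39
j=4,p=1: acc = 39+5 = 44
j=4,p=2: acc = 44+6 = 50
j=4,p=3: acc = 50+7 = 57
j=4,p=4: acc = 57+8 = 65
j=4,p=5: acc = 65+9 = 74
j=5,p=1: acc = 74+6 = 80
j=5,p=2: acc = 80+7 = 87
j=5,p=3: acc = 87+8 = 95
j=5,p=4: acc = 95+9 = 104
j=5,p=5: acc = 104+10 = 114
j=5,p=6: acc = 114+11 = 125

125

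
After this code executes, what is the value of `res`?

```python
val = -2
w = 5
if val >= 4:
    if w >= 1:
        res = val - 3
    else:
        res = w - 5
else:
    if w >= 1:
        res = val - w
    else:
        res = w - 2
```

-7

val=-2, w=5
val >= 4 is False; w >= 1 is True
→ res = val - w = -7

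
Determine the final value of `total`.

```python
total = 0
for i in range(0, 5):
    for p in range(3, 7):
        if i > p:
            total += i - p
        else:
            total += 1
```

i=0,p=3: not 0>3, total = 0+1 = 1
i=0,p=4: not 0>4, total = 1+1 = 2
i=0,p=5: not 0>5, total = 2+1 = 3
i=0,p=6: not 0>6, total = 3+1 = 4
i=1,p=3: not 1>3, total = 4+1 = 5
i=1,p=4: not 1>4, total = 5+1 = 6
i=1,p=5: not 1>5, total = 6+1 = 7
i=1,p=6: not 1>6, total = 7+1 = 8
i=2,p=3: not 2>3, total = 8+1 = 9
i=2,p=4: not 2>4, total = 9+1 = 10
i=2,p=5: not 2>5, total = 10+1 = 11
i=2,p=6: not 2>6, total = 11+1 = 12
i=3,p=3: not 3>3, total = 12+1 = 13
i=3,p=4: not 3>4, total = 13+1 = 14
i=3,p=5: not 3>5, total = 14+1 = 15
i=3,p=6: not 3>6, total = 15+1 = 16
i=4,p=3: 4>3, total = 16+1 = 17
i=4,p=4: not 4>4, total = 17+1 = 18
i=4,p=5: not 4>5, total = 18+1 = 19
i=4,p=6: not 4>6, total = 19+1 = 20

20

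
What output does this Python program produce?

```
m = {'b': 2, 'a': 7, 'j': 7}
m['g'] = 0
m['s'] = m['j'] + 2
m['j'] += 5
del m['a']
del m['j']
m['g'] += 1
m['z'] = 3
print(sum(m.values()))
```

m['g'] = 0 → {'b': 2, 'a': 7, 'j': 7, 'g': 0}
m['s'] = m['j']+2 = 9 → {'b': 2, 'a': 7, 'j': 7, 'g': 0, 's': 9}
m['j'] = 7+5 = 12 → {'b': 2, 'a': 7, 'j': 12, 'g': 0, 's': 9}
del 'a' → {'b': 2, 'j': 12, 'g': 0, 's': 9}
del 'j' → {'b': 2, 'g': 0, 's': 9}
m['g'] = 0+1 = 1 → {'b': 2, 'g': 1, 's': 9}
m['z'] = 3 → {'b': 2, 'g': 1, 's': 9, 'z': 3}
sum of values = 15

15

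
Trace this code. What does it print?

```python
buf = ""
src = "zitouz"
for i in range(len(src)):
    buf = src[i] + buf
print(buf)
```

i=0: prepend 'z' → 'z'
i=1: prepend 'i' → 'iz'
i=2: prepend 't' → 'tiz'
i=3: prepend 'o' → 'otiz'
i=4: prepend 'u' → 'uotiz'
i=5: prepend 'z' → 'zuotiz'

zuotiz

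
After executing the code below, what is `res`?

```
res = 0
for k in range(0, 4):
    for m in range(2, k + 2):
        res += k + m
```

k=1,m=2: res = 0+3 = 3
k=2,m=2: res = 3+4 = 7
k=2,m=3: res = 7+5 = 12
k=3,m=2: res = 12+5 = 17
k=3,m=3: res = 17+6 = 23
k=3,m=4: res = 23+7 = 30

30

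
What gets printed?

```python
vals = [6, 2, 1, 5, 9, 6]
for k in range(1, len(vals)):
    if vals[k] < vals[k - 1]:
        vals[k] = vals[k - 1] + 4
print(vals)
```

[6, 10, 14, 18, 22, 26]

k=1: 2<6, vals[1] = 6+4 = 10 → [6, 10, 1, 5, 9, 6]
k=2: 1<10, vals[2] = 10+4 = 14 → [6, 10, 14, 5, 9, 6]
k=3: 5<14, vals[3] = 14+4 = 18 → [6, 10, 14, 18, 9, 6]
k=4: 9<18, vals[4] = 18+4 = 22 → [6, 10, 14, 18, 22, 6]
k=5: 6<22, vals[5] = 22+4 = 26 → [6, 10, 14, 18, 22, 26]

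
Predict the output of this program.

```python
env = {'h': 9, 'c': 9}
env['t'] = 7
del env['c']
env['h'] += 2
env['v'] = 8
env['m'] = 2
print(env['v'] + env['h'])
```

env['t'] = 7 → {'h': 9, 'c': 9, 't': 7}
del 'c' → {'h': 9, 't': 7}
env['h'] = 9+2 = 11 → {'h': 11, 't': 7}
env['v'] = 8 → {'h': 11, 't': 7, 'v': 8}
env['m'] = 2 → {'h': 11, 't': 7, 'v': 8, 'm': 2}
env['v']+env['h'] = 8+11 = 19

19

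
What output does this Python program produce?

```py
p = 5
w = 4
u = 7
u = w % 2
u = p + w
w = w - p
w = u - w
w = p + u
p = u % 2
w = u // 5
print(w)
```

1

u = 4%2 = 0
u = 5+4 = 9
w = 4-5 = -1
w = 9-(-1) = 10
w = 5+9 = 14
p = 9%2 = 1
w = 9//5 = 1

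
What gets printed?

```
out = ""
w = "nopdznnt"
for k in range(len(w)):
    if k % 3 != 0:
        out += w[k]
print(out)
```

opznt

k=0: skip
k=1: add 'o' → 'o'
k=2: add 'p' → 'op'
k=3: skip
k=4: add 'z' → 'opz'
k=5: add 'n' → 'opzn'
k=6: skip
k=7: add 't' → 'opznt'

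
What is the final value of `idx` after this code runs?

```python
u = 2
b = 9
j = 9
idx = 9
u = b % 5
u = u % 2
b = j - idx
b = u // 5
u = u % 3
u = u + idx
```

9

u = 9%5 = 4
u = 4%2 = 0
b = 9-9 = 0
b = 0//5 = 0
u = 0%3 = 0
u = 0+9 = 9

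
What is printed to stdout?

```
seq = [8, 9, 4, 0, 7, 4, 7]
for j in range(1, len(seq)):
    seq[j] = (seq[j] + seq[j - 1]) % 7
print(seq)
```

[8, 3, 0, 0, 0, 4, 4]

j=1: seq[1] = (9+8)%7 = 3 → [8, 3, 4, 0, 7, 4, 7]
j=2: seq[2] = (4+3)%7 = 0 → [8, 3, 0, 0, 7, 4, 7]
j=3: seq[3] = (0+0)%7 = 0 → [8, 3, 0, 0, 7, 4, 7]
j=4: seq[4] = (7+0)%7 = 0 → [8, 3, 0, 0, 0, 4, 7]
j=5: seq[5] = (4+0)%7 = 4 → [8, 3, 0, 0, 0, 4, 7]
j=6: seq[6] = (7+4)%7 = 4 → [8, 3, 0, 0, 0, 4, 4]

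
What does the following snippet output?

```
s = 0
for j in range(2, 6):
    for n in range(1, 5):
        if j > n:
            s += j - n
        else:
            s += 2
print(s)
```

j=2,n=1: 2>1, s = 0+1 = 1
j=2,n=2: not 2>2, s = 1+2 = 3
j=2,n=3: not 2>3, s = 3+2 = 5
j=2,n=4: not 2>4, s = 5+2 = 7
j=3,n=1: 3>1, s = 7+2 = 9
j=3,n=2: 3>2, s = 9+1 = 10
j=3,n=3: not 3>3, s = 10+2 = 12
j=3,n=4: not 3>4, s = 12+2 = 14
j=4,n=1: 4>1, s = 14+3 = 17
j=4,n=2: 4>2, s = 17+2 = 19
j=4,n=3: 4>3, s = 19+1 = 20
j=4,n=4: not 4>4, s = 20+2 = 22
j=5,n=1: 5>1, s = 22+4 = 26
j=5,n=2: 5>2, s = 26+3 = 29
j=5,n=3: 5>3, s = 29+2 = 31
j=5,n=4: 5>4, s = 31+1 = 32

32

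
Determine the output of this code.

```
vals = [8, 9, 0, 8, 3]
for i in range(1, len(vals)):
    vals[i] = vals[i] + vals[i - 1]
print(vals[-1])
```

i=1: vals[1] = 9+8 = 17 → [8, 17, 0, 8, 3]
i=2: vals[2] = 0+17 = 17 → [8, 17, 17, 8, 3]
i=3: vals[3] = 8+17 = 25 → [8, 17, 17, 25, 3]
i=4: vals[4] = 3+25 = 28 → [8, 17, 17, 25, 28]

28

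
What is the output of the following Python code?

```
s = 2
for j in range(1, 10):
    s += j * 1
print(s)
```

47

j=1: s = 2+1*1 = 3
j=2: s = 3+2*1 = 5
j=3: s = 5+3*1 = 8
j=4: s = 8+4*1 = 12
j=5: s = 12+5*1 = 17
j=6: s = 17+6*1 = 23
j=7: s = 23+7*1 = 30
j=8: s = 30+8*1 = 38
j=9: s = 38+9*1 = 47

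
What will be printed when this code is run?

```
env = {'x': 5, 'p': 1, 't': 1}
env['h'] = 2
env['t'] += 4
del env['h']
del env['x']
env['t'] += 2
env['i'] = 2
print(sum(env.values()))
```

10

env['h'] = 2 → {'x': 5, 'p': 1, 't': 1, 'h': 2}
env['t'] = 1+4 = 5 → {'x': 5, 'p': 1, 't': 5, 'h': 2}
del 'h' → {'x': 5, 'p': 1, 't': 5}
del 'x' → {'p': 1, 't': 5}
env['t'] = 5+2 = 7 → {'p': 1, 't': 7}
env['i'] = 2 → {'p': 1, 't': 7, 'i': 2}
sum of values = 10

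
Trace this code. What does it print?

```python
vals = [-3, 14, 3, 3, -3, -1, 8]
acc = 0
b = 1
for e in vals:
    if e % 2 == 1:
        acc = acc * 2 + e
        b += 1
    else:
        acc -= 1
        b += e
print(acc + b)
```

-8

e=-3: odd, acc = 0*2+(-3) = -3; b=2
e=14: not odd, acc = (-3)-1 = -4; b=16
e=3: odd, acc = (-4)*2+3 = -5; b=17
e=3: odd, acc = (-5)*2+3 = -7; b=18
e=-3: odd, acc = (-7)*2+(-3) = -17; b=19
e=-1: odd, acc = (-17)*2+(-1) = -35; b=20
e=8: not odd, acc = (-35)-1 = -36; b=28
acc+b = (-36)+28 = -8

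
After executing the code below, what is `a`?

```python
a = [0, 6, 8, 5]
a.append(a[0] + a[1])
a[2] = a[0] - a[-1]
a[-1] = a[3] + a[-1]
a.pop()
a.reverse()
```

append a[0]+a[1] = 0+6 = 6 → [0, 6, 8, 5, 6]
a[2] = a[0]-a[-1] = 0-6 = -6 → [0, 6, -6, 5, 6]
a[-1] = a[3]+a[-1] = 5+6 = 11 → [0, 6, -6, 5, 11]
pop() removes 11 → [0, 6, -6, 5]
reverse → [5, -6, 6, 0]

[5, -6, 6, 0]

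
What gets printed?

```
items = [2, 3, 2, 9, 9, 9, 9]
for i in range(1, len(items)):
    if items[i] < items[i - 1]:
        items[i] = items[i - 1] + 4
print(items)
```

[2, 3, 7, 9, 9, 9, 9]

i=1: 3>=2, unchanged → [2, 3, 2, 9, 9, 9, 9]
i=2: 2<3, items[2] = 3+4 = 7 → [2, 3, 7, 9, 9, 9, 9]
i=3: 9>=7, unchanged → [2, 3, 7, 9, 9, 9, 9]
i=4: 9>=9, unchanged → [2, 3, 7, 9, 9, 9, 9]
i=5: 9>=9, unchanged → [2, 3, 7, 9, 9, 9, 9]
i=6: 9>=9, unchanged → [2, 3, 7, 9, 9, 9, 9]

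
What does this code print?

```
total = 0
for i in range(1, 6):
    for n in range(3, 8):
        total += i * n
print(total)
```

i=1,n=3: total = 0+3 = 3
i=1,n=4: total = 3+4 = 7
i=1,n=5: total = 7+5 = 12
i=1,n=6: total = 12+6 = 18
i=1,n=7: total = 18+7 = 25
i=2,n=3: total = 25+6 = 31
i=2,n=4: total = 31+8 = 39
i=2,n=5: total = 39+10 = 49
i=2,n=6: total = 49+12 = 61
i=2,n=7: total = 61+14 = 75
i=3,n=3: total = 75+9 = 84
i=3,n=4: total = 84+12 = 96
i=3,n=5: total = 96+15 = 111
i=3,n=6: total = 111+18 = 129
i=3,n=7: total = 129+21 = 150
i=4,n=3: total = 150+12 = 162
i=4,n=4: total = 162+16 = 178
i=4,n=5: total = 178+20 = 198
i=4,n=6: total = 198+24 = 222
i=4,n=7: total = 222+28 = 250
i=5,n=3: total = 250+15 = 265
i=5,n=4: total = 265+20 = 285
i=5,n=5: total = 285+25 = 310
i=5,n=6: total = 310+30 = 340
i=5,n=7: total = 340+35 = 375

375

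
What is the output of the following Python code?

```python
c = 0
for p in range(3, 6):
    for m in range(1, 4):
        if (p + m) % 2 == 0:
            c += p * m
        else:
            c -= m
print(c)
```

32

p=3,m=1: even sum, c = 0+3 = 3
p=3,m=2: odd sum, c = 3-2 = 1
p=3,m=3: even sum, c = 1+9 = 10
p=4,m=1: odd sum, c = 10-1 = 9
p=4,m=2: even sum, c = 9+8 = 17
p=4,m=3: odd sum, c = 17-3 = 14
p=5,m=1: even sum, c = 14+5 = 19
p=5,m=2: odd sum, c = 19-2 = 17
p=5,m=3: even sum, c = 17+15 = 32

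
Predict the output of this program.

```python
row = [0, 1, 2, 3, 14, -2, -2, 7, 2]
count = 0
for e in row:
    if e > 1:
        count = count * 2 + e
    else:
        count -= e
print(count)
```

e=0: not >1, count = 0-0 = 0
e=1: not >1, count = 0-1 = -1
e=2: >1, count = (-1)*2+2 = 0
e=3: >1, count = 0*2+3 = 3
e=14: >1, count = 3*2+14 = 20
e=-2: not >1, count = 20-(-2) = 22
e=-2: not >1, count = 22-(-2) = 24
e=7: >1, count = 24*2+7 = 55
e=2: >1, count = 55*2+2 = 112

112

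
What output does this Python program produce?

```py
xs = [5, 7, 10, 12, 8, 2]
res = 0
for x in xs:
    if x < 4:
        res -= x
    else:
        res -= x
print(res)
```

x=5: not <4, res = 0-5 = -5
x=7: not <4, res = (-5)-7 = -12
x=10: not <4, res = (-12)-10 = -22
x=12: not <4, res = (-22)-12 = -34
x=8: not <4, res = (-34)-8 = -42
x=2: <4, res = (-42)-2 = -44

-44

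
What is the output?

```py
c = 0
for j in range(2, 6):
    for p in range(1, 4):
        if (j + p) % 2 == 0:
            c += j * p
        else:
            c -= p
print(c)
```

j=2,p=1: odd sum, c = 0-1 = -1
j=2,p=2: even sum, c = (-1)+4 = 3
j=2,p=3: odd sum, c = 3-3 = 0
j=3,p=1: even sum, c = 0+3 = 3
j=3,p=2: odd sum, c = 3-2 = 1
j=3,p=3: even sum, c = 1+9 = 10
j=4,p=1: odd sum, c = 10-1 = 9
j=4,p=2: even sum, c = 9+8 = 17
j=4,p=3: odd sum, c = 17-3 = 14
j=5,p=1: even sum, c = 14+5 = 19
j=5,p=2: odd sum, c = 19-2 = 17
j=5,p=3: even sum, c = 17+15 = 32

32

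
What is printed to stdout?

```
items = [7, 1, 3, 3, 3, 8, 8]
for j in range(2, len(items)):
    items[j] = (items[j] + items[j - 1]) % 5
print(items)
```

[7, 1, 4, 2, 0, 3, 1]

j=2: items[2] = (3+1)%5 = 4 → [7, 1, 4, 3, 3, 8, 8]
j=3: items[3] = (3+4)%5 = 2 → [7, 1, 4, 2, 3, 8, 8]
j=4: items[4] = (3+2)%5 = 0 → [7, 1, 4, 2, 0, 8, 8]
j=5: items[5] = (8+0)%5 = 3 → [7, 1, 4, 2, 0, 3, 8]
j=6: items[6] = (8+3)%5 = 1 → [7, 1, 4, 2, 0, 3, 1]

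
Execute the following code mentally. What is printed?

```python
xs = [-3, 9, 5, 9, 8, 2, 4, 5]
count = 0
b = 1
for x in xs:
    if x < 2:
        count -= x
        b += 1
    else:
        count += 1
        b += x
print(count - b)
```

x=-3: <2, count = 0-(-3) = 3; b=2
x=9: not <2, count = 3+1 = 4; b=11
x=5: not <2, count = 4+1 = 5; b=16
x=9: not <2, count = 5+1 = 6; b=25
x=8: not <2, count = 6+1 = 7; b=33
x=2: not <2, count = 7+1 = 8; b=35
x=4: not <2, count = 8+1 = 9; b=39
x=5: not <2, count = 9+1 = 10; b=44
count-b = 10-44 = -34

-34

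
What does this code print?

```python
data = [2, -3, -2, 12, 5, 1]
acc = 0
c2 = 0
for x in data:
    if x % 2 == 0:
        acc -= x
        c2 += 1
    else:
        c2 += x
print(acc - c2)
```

x=2: even, acc = 0-2 = -2; c2=1
x=-3: not even; c2=-2
x=-2: even, acc = (-2)-(-2) = 0; c2=-1
x=12: even, acc = 0-12 = -12; c2=0
x=5: not even; c2=5
x=1: not even; c2=6
acc-c2 = (-12)-6 = -18

-18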